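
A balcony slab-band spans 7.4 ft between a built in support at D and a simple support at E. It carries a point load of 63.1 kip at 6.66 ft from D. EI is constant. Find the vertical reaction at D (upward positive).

Release the roller at E. Primary structure: cantilever fixed at D.
Primary-structure tip deflection at E by superposition:
  point load 63.1 at a = 6.66: Pa²(3L − a)/(6EI) = 7249/EI
Flexibility coefficient — unit upward force at E: δ_{EE} = L³/(3EI) = 135.1/EI.
Compatibility at E: δ_0 − R_E·δ_{EE} = 0, so R_E = 7249/135.1 = 53.67 kip.
Vertical equilibrium: R_D = ΣP − R_E = 63.1 − 53.67 = 9.433 kip.

R_D = 9.433 kip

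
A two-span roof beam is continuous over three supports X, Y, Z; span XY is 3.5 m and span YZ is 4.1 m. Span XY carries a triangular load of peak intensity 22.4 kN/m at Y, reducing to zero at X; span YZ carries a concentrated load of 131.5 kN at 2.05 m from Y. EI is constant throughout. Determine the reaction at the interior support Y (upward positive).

Insert a hinge at Y; M_Y is the redundant, and each span becomes simply supported.
Rotations at Y on the released spans (each span's end-slope, ×1/EI):
  span XY: triangular load, peak 22.4: w₀L³/(45EI) = 21.34/EI
  span YZ: point load 131.5 at a = 2.05: Pab(L + b)/(6LEI) = 138.2/EI
  relative rotation θ_0 = (21.34 + 138.2)/EI = 159.5/EI
A unit hogging moment at Y produces rotation L₁/(3EI) + L₂/(3EI) = 2.533/EI.
Slope continuity at Y: θ_0 = M_Y·2.533/EI, so M_Y = 159.5/2.533 = 62.96 kN·m (hogging).
Span XY, ΣM about X with M_Y applied at Y: R_Y^{XY}·3.5 = 91.47 + 62.96, so R_Y^{XY} = 44.12 kN and R_X = 39.2 − 44.12 = -4.922 kN.
Span YZ, ΣM about Z: R_Y^{YZ}·4.1 = 269.6 + 62.96, so R_Y^{YZ} = 81.11 kN and R_Z = 131.5 − 81.11 = 50.39 kN.
R_Y = 44.12 + 81.11 = 125.2 kN.

R_Y = 125.2 kN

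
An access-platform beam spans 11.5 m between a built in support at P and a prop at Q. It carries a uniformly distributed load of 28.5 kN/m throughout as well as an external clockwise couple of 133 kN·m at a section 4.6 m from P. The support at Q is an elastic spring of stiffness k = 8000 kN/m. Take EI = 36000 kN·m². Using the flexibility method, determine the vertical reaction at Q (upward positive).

Release the roller at Q. Primary structure: cantilever fixed at P.
Downward deflection at the released point Q due to the loads:
  UDL 28.5: wL⁴/(8EI) = 62308/EI
  clockwise couple 133 at a = 4.6: M₀a(2L − a)/(2EI) = 5629/EI
  δ_0 = 67937/EI
Tip deflection under a unit load at Q: L³/(3EI) = 507/EI.
With EI = 36000 kN·m²: δ_0 = 1.8871 m and δ_{QQ} = 0.014082 m/kN.
Compatibility — the spring shortens by R_Q/k under the reaction it provides: δ_0 − R_Q·δ_{QQ} = R_Q/k. With 1/k = 0.000125 m/kN, R_Q = δ_0 / (δ_{QQ} + 1/k) = 1.8871 / (0.014082 + 0.000125) = 132.8 kN.

R_Q = 132.8 kN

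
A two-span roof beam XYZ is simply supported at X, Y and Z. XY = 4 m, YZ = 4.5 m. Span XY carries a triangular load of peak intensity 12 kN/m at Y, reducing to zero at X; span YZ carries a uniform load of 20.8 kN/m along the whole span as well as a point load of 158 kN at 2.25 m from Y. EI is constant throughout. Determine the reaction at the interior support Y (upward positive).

R_Y = 191.1 kN

Take M_Y as the redundant. Released structure: two simple spans XY and YZ with a hinge at Y.
Rotations at Y on the released spans (each span's end-slope, ×1/EI):
  span XY: triangular load, peak 12: w₀L³/(45EI) = 17.07/EI
  span YZ: UDL 20.8: wL³/(24EI) = 78.97/EI
  span YZ: point load 158 at a = 2.25: Pab(L + b)/(6LEI) = 200/EI
  relative rotation θ_0 = (17.07 + 278.9)/EI = 296/EI
A unit hogging moment at Y produces rotation L₁/(3EI) + L₂/(3EI) = 2.833/EI.
Compatibility: M_Y·(L₁+L₂)/(3EI) = θ_0, giving M_Y = 104.5 kN·m (hogging).
Span XY, ΣM about X with M_Y applied at Y: R_Y^{XY}·4 = 64 + 104.5, so R_Y^{XY} = 42.12 kN and R_X = 24 − 42.12 = -18.12 kN.
Span YZ, ΣM about Z: R_Y^{YZ}·4.5 = 566.1 + 104.5, so R_Y^{YZ} = 149 kN and R_Z = 251.6 − 149 = 102.6 kN.
R_Y = 42.12 + 149 = 191.1 kN.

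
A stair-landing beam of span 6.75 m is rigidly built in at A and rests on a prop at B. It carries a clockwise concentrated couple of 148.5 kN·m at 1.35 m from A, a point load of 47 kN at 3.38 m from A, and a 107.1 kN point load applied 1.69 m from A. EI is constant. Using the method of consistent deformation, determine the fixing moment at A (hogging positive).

M_A = 246.5 kN·m

Choose R_B as the redundant. The primary structure is the cantilever fixed at A.
Primary-structure tip deflection at B by superposition:
  clockwise couple 148.5 at a = 1.35: M₀a(2L − a)/(2EI) = 1218/EI
  point load 47 at a = 3.38: Pa²(3L − a)/(6EI) = 1510/EI
  point load 107.1 at a = 1.69: Pa²(3L − a)/(6EI) = 946.2/EI
  δ_0 = 3674/EI
Flexibility coefficient — unit upward force at B: δ_{BB} = L³/(3EI) = 102.5/EI.
Compatibility at B: δ_0 − R_B·δ_{BB} = 0, so R_B = 3674/102.5 = 35.84 kN.
Moment equilibrium about A: M_A = Σ(load moments about A) − R_B·L = 488.4 − 35.84×6.75 = 246.5 kN·m.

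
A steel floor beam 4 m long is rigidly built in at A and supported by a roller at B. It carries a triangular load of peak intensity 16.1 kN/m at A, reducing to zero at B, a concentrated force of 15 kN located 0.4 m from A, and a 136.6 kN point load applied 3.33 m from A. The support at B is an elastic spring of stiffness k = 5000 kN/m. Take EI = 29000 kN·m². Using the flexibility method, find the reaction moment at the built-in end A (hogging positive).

M_A = 160.2 kN·m

Remove the prop at B; the released (primary) structure is a cantilever built in at A.
Downward deflection at the released point B due to the loads:
  triangular load, peak 16.1 at the fixed end: w₀L⁴/(30EI) = 137.4/EI
  point load 15 at a = 0.4: Pa²(3L − a)/(6EI) = 4.64/EI
  point load 136.6 at a = 3.33: Pa²(3L − a)/(6EI) = 2189/EI
  δ_0 = 2331/EI
Tip deflection under a unit load at B: L³/(3EI) = 21.33/EI.
With EI = 29000 kN·m²: δ_0 = 0.080373 m and δ_{BB} = 0.000736 m/kN.
Compatibility — the spring shortens by R_B/k under the reaction it provides: δ_0 − R_B·δ_{BB} = R_B/k. With 1/k = 0.0002 m/kN, R_B = δ_0 / (δ_{BB} + 1/k) = 0.080373 / (0.000736 + 0.0002) = 85.9 kN.
Moment equilibrium about A: M_A = Σ(load moments about A) − R_B·L = 503.8 − 85.9×4 = 160.2 kN·m.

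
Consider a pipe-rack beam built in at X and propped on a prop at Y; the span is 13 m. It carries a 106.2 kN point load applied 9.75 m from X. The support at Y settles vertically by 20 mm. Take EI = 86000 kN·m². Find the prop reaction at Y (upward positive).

R_Y = 64.86 kN

Take the reaction at Y as the redundant and release it; the primary structure is a cantilever fixed at X.
Deflection at Y on the released cantilever, summing each load's contribution:
  point load 106.2 at a = 9.75: Pa²(3L − a)/(6EI) = 49216/EI
Tip deflection under a unit load at Y: L³/(3EI) = 732.3/EI.
With EI = 86000 kN·m²: δ_0 = 0.57228 m and δ_{YY} = 0.008516 m/kN.
Compatibility — the beam at Y must follow the support down by 0.02 m: δ_0 − R_Y·δ_{YY} = 0.02, so R_Y = (0.57228 − 0.02)/0.008516 = 64.86 kN.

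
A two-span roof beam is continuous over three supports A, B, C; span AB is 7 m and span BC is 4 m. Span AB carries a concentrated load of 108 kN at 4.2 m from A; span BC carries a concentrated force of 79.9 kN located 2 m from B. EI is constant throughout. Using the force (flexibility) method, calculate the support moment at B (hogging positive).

M_B = 114.2 kN·m

Release continuity at B by inserting a hinge; the redundant is the internal moment M_B. The primary structure is two simply-supported spans AB and BC.
Rotations at B on the released spans (each span's end-slope, ×1/EI):
  span AB: point load 108 at a = 4.2: Pab(L + a)/(6LEI) = 338.7/EI
  span BC: point load 79.9 at a = 2: Pab(L + b)/(6LEI) = 79.9/EI
  relative rotation θ_0 = (338.7 + 79.9)/EI = 418.6/EI
A unit hogging moment at B produces rotation L₁/(3EI) + L₂/(3EI) = 3.667/EI.
Slope continuity at B: θ_0 = M_B·3.667/EI, so M_B = 418.6/3.667 = 114.2 kN·m (hogging).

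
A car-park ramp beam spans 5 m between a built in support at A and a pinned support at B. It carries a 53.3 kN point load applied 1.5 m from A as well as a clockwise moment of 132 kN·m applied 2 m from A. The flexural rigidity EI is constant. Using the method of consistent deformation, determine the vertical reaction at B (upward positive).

Remove the prop at B; the released (primary) structure is a cantilever built in at A.
Primary-structure tip deflection at B by superposition:
  point load 53.3 at a = 1.5: Pa²(3L − a)/(6EI) = 269.8/EI
  clockwise couple 132 at a = 2: M₀a(2L − a)/(2EI) = 1056/EI
  δ_0 = 1326/EI
Tip deflection under a unit load at B: L³/(3EI) = 41.67/EI.
The prop prevents deflection at B: R_B = δ_0/δ_{BB} = 1326/41.67 = 31.82 kN.

R_B = 31.82 kN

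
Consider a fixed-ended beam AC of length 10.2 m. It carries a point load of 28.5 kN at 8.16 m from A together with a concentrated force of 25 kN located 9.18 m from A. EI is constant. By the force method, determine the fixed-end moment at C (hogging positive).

M_C = 57.86 kN·m

Release both end moments; the primary structure is a simply-supported span AC with redundants M_A and M_C.
Simple-span end rotations at A and C under the given loads:
  at A: point load 28.5 at a = 8.16: Pab(L + b)/(6LEI) = 94.88/EI
  at C: point load 28.5 at a = 8.16: Pab(L + a)/(6LEI) = 142.3/EI
  at A: point load 25 at a = 9.18: Pab(L + b)/(6LEI) = 42.92/EI
  at C: point load 25 at a = 9.18: Pab(L + a)/(6LEI) = 74.13/EI
  θ_A0 = 137.8/EI,  θ_C0 = 216.5/EI
Flexibility coefficients: a unit moment at one end gives L/(3EI) there and L/(6EI) at the far end, so f₁₁ = f₂₂ = 3.4/EI and f₁₂ = f₂₁ = 1.7/EI.
Compatibility — zero rotation at each built-in end:
  3.4 M_A + 1.7 M_C = 137.8
  1.7 M_A + 3.4 M_C = 216.5
Solving the pair gives M_A = 11.6 kN·m and M_C = 57.86 kN·m (hogging).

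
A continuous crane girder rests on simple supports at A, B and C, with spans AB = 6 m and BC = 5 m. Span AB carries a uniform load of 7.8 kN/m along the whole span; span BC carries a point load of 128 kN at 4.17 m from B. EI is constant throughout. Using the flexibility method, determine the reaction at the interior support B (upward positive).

Release continuity at B by inserting a hinge; the redundant is the internal moment M_B. The primary structure is two simply-supported spans AB and BC.
Rotations at B on the released spans (each span's end-slope, ×1/EI):
  span AB: UDL 7.8: wL³/(24EI) = 70.2/EI
  span BC: point load 128 at a = 4.17: Pab(L + b)/(6LEI) = 86.09/EI
  relative rotation θ_0 = (70.2 + 86.09)/EI = 156.3/EI
A unit hogging moment at B produces rotation L₁/(3EI) + L₂/(3EI) = 3.667/EI.
Slope continuity at B: θ_0 = M_B·3.667/EI, so M_B = 156.3/3.667 = 42.63 kN·m (hogging).
Span AB, ΣM about A with M_B applied at B: R_B^{AB}·6 = 140.4 + 42.63, so R_B^{AB} = 30.5 kN and R_A = 46.8 − 30.5 = 16.3 kN.
Span BC, ΣM about C: R_B^{BC}·5 = 106.2 + 42.63, so R_B^{BC} = 29.77 kN and R_C = 128 − 29.77 = 98.23 kN.
R_B = 30.5 + 29.77 = 60.28 kN.

R_B = 60.28 kN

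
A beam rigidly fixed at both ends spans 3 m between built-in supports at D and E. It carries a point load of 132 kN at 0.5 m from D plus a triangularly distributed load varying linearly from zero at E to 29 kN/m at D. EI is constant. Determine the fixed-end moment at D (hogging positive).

M_D = 58.88 kN·m

Release both end moments; the primary structure is a simply-supported span DE with redundants M_D and M_E.
End rotations of the released simple span under the applied load (×1/EI):
  at D: point load 132 at a = 0.5: Pab(L + b)/(6LEI) = 50.42/EI
  at E: point load 132 at a = 0.5: Pab(L + a)/(6LEI) = 32.08/EI
  at D: triangular load, peak 29: w₀L³/(45EI) = 17.4/EI
  at E: triangular load, peak 29: 7w₀L³/(360EI) = 15.22/EI
  θ_D0 = 67.82/EI,  θ_E0 = 47.31/EI
Flexibility coefficients: a unit moment at one end gives L/(3EI) there and L/(6EI) at the far end, so f₁₁ = f₂₂ = 1/EI and f₁₂ = f₂₁ = 0.5/EI.
Compatibility — zero rotation at each built-in end:
  1 M_D + 0.5 M_E = 67.82
  0.5 M_D + 1 M_E = 47.31
Solving the pair gives M_D = 58.88 kN·m and M_E = 17.87 kN·m (hogging).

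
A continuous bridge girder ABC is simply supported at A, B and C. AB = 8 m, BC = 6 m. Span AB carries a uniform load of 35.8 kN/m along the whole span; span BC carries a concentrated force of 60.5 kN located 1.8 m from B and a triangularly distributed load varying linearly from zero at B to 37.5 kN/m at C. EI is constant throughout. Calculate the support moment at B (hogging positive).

Release continuity at B by inserting a hinge; the redundant is the internal moment M_B. The primary structure is two simply-supported spans AB and BC.
Rotations at B on the released spans (each span's end-slope, ×1/EI):
  span AB: UDL 35.8: wL³/(24EI) = 763.7/EI
  span BC: point load 60.5 at a = 1.8: Pab(L + b)/(6LEI) = 129.6/EI
  span BC: triangular load, peak 37.5: 7w₀L³/(360EI) = 157.5/EI
  relative rotation θ_0 = (763.7 + 287.1)/EI = 1051/EI
A unit hogging moment at B produces rotation L₁/(3EI) + L₂/(3EI) = 4.667/EI.
Compatibility: M_B·(L₁+L₂)/(3EI) = θ_0, giving M_B = 225.2 kN·m (hogging).

M_B = 225.2 kN·m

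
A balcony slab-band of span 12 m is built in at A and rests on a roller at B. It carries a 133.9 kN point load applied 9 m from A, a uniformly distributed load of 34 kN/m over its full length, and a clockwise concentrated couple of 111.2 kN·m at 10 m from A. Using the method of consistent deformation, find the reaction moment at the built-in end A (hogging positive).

Release the roller at B. Primary structure: cantilever fixed at A.
Deflection at B on the released cantilever, summing each load's contribution:
  point load 133.9 at a = 9: Pa²(3L − a)/(6EI) = 48807/EI
  UDL 34: wL⁴/(8EI) = 88128/EI
  clockwise couple 111.2 at a = 10: M₀a(2L − a)/(2EI) = 7784/EI
  δ_0 = 144719/EI
Flexibility coefficient — unit upward force at B: δ_{BB} = L³/(3EI) = 576/EI.
Compatibility at B: δ_0 − R_B·δ_{BB} = 0, so R_B = 144719/576 = 251.2 kN.
Moment equilibrium about A: M_A = Σ(load moments about A) − R_B·L = 3764 − 251.2×12 = 749.3 kN·m.

M_A = 749.3 kN·m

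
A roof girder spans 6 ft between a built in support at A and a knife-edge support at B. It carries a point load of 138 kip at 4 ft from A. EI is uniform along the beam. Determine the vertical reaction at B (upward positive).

Choose R_B as the redundant. The primary structure is the cantilever fixed at A.
Downward deflection at the released point B due to the loads:
  point load 138 at a = 4: Pa²(3L − a)/(6EI) = 5152/EI
Tip deflection under a unit load at B: L³/(3EI) = 72/EI.
The prop prevents deflection at B: R_B = δ_0/δ_{BB} = 5152/72 = 71.56 kip.

R_B = 71.56 kip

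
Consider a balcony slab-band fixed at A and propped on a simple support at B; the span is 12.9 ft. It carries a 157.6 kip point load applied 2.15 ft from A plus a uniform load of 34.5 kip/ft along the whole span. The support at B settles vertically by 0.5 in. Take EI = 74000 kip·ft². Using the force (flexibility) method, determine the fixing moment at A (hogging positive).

Take the reaction at B as the redundant and release it; the primary structure is a cantilever fixed at A.
Downward deflection at the released point B due to the loads:
  point load 157.6 at a = 2.15: Pa²(3L − a)/(6EI) = 4438/EI
  UDL 34.5: wL⁴/(8EI) = 119423/EI
  δ_0 = 123861/EI
Flexibility coefficient — unit upward force at B: δ_{BB} = L³/(3EI) = 715.6/EI.
With EI = 74000 kip·ft²: δ_0 = 1.6738 ft and δ_{BB} = 0.00967 ft/kip.
Compatibility — the beam at B must follow the support down by 0.04167 ft: δ_0 − R_B·δ_{BB} = 0.04167, so R_B = (1.6738 − 0.04167)/0.00967 = 168.8 kip.
Moment equilibrium about A: M_A = Σ(load moments about A) − R_B·L = 3209 − 168.8×12.9 = 1032 kip·ft.

M_A = 1032 kip·ft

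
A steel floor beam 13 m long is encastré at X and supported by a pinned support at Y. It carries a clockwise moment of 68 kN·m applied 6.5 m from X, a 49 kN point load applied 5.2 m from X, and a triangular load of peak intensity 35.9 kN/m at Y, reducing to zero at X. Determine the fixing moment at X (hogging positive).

Remove the prop at Y; the released (primary) structure is a cantilever built in at X.
Primary-structure tip deflection at Y by superposition:
  clockwise couple 68 at a = 6.5: M₀a(2L − a)/(2EI) = 4310/EI
  point load 49 at a = 5.2: Pa²(3L − a)/(6EI) = 7464/EI
  triangular load, peak 35.9 at the free end: 11w₀L⁴/(120EI) = 93989/EI
  δ_0 = 105763/EI
Flexibility coefficient — unit upward force at Y: δ_{YY} = L³/(3EI) = 732.3/EI.
The prop prevents deflection at Y: R_Y = δ_0/δ_{YY} = 105763/732.3 = 144.4 kN.
Moment equilibrium about X: M_X = Σ(load moments about X) − R_Y·L = 2345 − 144.4×13 = 467.7 kN·m.

M_X = 467.7 kN·m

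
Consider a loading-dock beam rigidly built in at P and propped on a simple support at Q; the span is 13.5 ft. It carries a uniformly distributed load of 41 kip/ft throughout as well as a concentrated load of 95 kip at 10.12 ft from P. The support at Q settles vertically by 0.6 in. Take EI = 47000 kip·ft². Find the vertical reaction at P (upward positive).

Choose R_Q as the redundant. The primary structure is the cantilever fixed at P.
Downward deflection at the released point Q due to the loads:
  UDL 41: wL⁴/(8EI) = 170227/EI
  point load 95 at a = 10.12: Pa²(3L − a)/(6EI) = 49263/EI
  δ_0 = 219490/EI
Tip deflection under a unit load at Q: L³/(3EI) = 820.1/EI.
With EI = 47000 kip·ft²: δ_0 = 4.67 ft and δ_{QQ} = 0.017449 ft/kip.
Compatibility — the beam at Q must follow the support down by 0.05 ft: δ_0 − R_Q·δ_{QQ} = 0.05, so R_Q = (4.67 − 0.05)/0.017449 = 264.8 kip.
Vertical equilibrium: R_P = ΣP − R_Q = 648.5 − 264.8 = 383.7 kip.

R_P = 383.7 kip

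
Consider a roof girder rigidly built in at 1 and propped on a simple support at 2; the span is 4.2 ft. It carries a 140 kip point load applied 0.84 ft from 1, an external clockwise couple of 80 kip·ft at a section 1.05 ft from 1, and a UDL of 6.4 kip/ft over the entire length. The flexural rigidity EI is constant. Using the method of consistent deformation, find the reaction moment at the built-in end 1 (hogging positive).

Take the reaction at 2 as the redundant and release it; the primary structure is a cantilever fixed at 1.
Primary-structure tip deflection at 2 by superposition:
  point load 140 at a = 0.84: Pa²(3L − a)/(6EI) = 193.6/EI
  clockwise couple 80 at a = 1.05: M₀a(2L − a)/(2EI) = 308.7/EI
  UDL 6.4: wL⁴/(8EI) = 248.9/EI
  δ_0 = 751.3/EI
Flexibility coefficient — unit upward force at 2: δ_{22} = L³/(3EI) = 24.7/EI.
The prop prevents deflection at 2: R_2 = δ_0/δ_{22} = 751.3/24.7 = 30.42 kip.
Moment equilibrium about 1: M_1 = Σ(load moments about 1) − R_2·L = 254 − 30.42×4.2 = 126.3 kip·ft.

M_1 = 126.3 kip·ft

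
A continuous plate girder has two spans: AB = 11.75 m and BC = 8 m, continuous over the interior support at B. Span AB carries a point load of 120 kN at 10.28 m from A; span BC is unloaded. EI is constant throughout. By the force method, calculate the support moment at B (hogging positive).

Insert a hinge at B; M_B is the redundant, and each span becomes simply supported.
End slopes at the hinge B, treating each span as simply supported:
  span AB: point load 120 at a = 10.28: Pab(L + a)/(6LEI) = 566.7/EI
  relative rotation θ_0 = (566.7 + 0)/EI = 566.7/EI
A unit hogging moment at B produces rotation L₁/(3EI) + L₂/(3EI) = 6.583/EI.
Compatibility: M_B·(L₁+L₂)/(3EI) = θ_0, giving M_B = 86.07 kN·m (hogging).

M_B = 86.07 kN·m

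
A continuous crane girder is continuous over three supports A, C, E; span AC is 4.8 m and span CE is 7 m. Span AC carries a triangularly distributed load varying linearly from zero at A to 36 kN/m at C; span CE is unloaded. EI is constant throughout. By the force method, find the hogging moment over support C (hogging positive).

M_C = 22.49 kN·m

Insert a hinge at C; M_C is the redundant, and each span becomes simply supported.
End slopes at the hinge C, treating each span as simply supported:
  span AC: triangular load, peak 36: w₀L³/(45EI) = 88.47/EI
  relative rotation θ_0 = (88.47 + 0)/EI = 88.47/EI
A unit hogging moment at C produces rotation L₁/(3EI) + L₂/(3EI) = 3.933/EI.
Compatibility: M_C·(L₁+L₂)/(3EI) = θ_0, giving M_C = 22.49 kN·m (hogging).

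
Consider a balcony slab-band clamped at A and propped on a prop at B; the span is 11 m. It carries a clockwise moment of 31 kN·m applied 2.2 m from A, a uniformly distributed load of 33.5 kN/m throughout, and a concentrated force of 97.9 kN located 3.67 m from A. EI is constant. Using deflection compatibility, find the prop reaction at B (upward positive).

Choose R_B as the redundant. The primary structure is the cantilever fixed at A.
Downward deflection at the released point B due to the loads:
  clockwise couple 31 at a = 2.2: M₀a(2L − a)/(2EI) = 675.2/EI
  UDL 33.5: wL⁴/(8EI) = 61309/EI
  point load 97.9 at a = 3.67: Pa²(3L − a)/(6EI) = 6446/EI
  δ_0 = 68430/EI
Tip deflection under a unit load at B: L³/(3EI) = 443.7/EI.
Compatibility at B: δ_0 − R_B·δ_{BB} = 0, so R_B = 68430/443.7 = 154.2 kN.

R_B = 154.2 kN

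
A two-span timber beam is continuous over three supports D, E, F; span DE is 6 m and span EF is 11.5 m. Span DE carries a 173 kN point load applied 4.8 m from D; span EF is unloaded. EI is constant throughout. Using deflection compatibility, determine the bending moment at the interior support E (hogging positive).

M_E = 51.25 kN·m

Release continuity at E by inserting a hinge; the redundant is the internal moment M_E. The primary structure is two simply-supported spans DE and EF.
Rotations at E on the released spans (each span's end-slope, ×1/EI):
  span DE: point load 173 at a = 4.8: Pab(L + a)/(6LEI) = 298.9/EI
  relative rotation θ_0 = (298.9 + 0)/EI = 298.9/EI
A unit hogging moment at E produces rotation L₁/(3EI) + L₂/(3EI) = 5.833/EI.
Compatibility: M_E·(L₁+L₂)/(3EI) = θ_0, giving M_E = 51.25 kN·m (hogging).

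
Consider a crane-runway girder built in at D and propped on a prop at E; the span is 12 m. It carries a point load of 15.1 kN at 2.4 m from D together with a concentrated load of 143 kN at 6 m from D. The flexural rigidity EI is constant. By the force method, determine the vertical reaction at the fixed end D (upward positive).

Choose R_E as the redundant. The primary structure is the cantilever fixed at D.
Free-end deflection of the primary structure under the applied loading (downward +):
  point load 15.1 at a = 2.4: Pa²(3L − a)/(6EI) = 487.1/EI
  point load 143 at a = 6: Pa²(3L − a)/(6EI) = 25740/EI
  δ_0 = 26227/EI
Flexibility coefficient — unit upward force at E: δ_{EE} = L³/(3EI) = 576/EI.
The prop prevents deflection at E: R_E = δ_0/δ_{EE} = 26227/576 = 45.53 kN.
Vertical equilibrium: R_D = ΣP − R_E = 158.1 − 45.53 = 112.6 kN.

R_D = 112.6 kN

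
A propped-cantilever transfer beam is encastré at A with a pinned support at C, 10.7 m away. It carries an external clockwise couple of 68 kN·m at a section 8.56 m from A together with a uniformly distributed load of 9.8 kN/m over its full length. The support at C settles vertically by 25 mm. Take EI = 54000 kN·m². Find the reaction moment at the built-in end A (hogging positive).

Take the reaction at C as the redundant and release it; the primary structure is a cantilever fixed at A.
Primary-structure tip deflection at C by superposition:
  clockwise couple 68 at a = 8.56: M₀a(2L − a)/(2EI) = 3737/EI
  UDL 9.8: wL⁴/(8EI) = 16057/EI
  δ_0 = 19794/EI
Tip deflection under a unit load at C: L³/(3EI) = 408.3/EI.
With EI = 54000 kN·m²: δ_0 = 0.36656 m and δ_{CC} = 0.007562 m/kN.
Compatibility — the beam at C must follow the support down by 0.025 m: δ_0 − R_C·δ_{CC} = 0.025, so R_C = (0.36656 − 0.025)/0.007562 = 45.17 kN.
Moment equilibrium about A: M_A = Σ(load moments about A) − R_C·L = 629 − 45.17×10.7 = 145.7 kN·m.

M_A = 145.7 kN·m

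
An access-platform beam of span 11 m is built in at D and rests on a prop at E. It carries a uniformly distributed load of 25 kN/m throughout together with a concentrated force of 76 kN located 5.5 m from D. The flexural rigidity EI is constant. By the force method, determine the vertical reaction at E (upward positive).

R_E = 126.9 kN

Take the reaction at E as the redundant and release it; the primary structure is a cantilever fixed at D.
Deflection at E on the released cantilever, summing each load's contribution:
  UDL 25: wL⁴/(8EI) = 45753/EI
  point load 76 at a = 5.5: Pa²(3L − a)/(6EI) = 10537/EI
  δ_0 = 56290/EI
Flexibility coefficient — unit upward force at E: δ_{EE} = L³/(3EI) = 443.7/EI.
The prop prevents deflection at E: R_E = δ_0/δ_{EE} = 56290/443.7 = 126.9 kN.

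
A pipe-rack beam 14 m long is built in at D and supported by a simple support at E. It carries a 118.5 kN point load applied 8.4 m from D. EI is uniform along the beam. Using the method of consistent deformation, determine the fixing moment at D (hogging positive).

M_D = 278.7 kN·m

Choose R_E as the redundant. The primary structure is the cantilever fixed at D.
Deflection at E on the released cantilever, summing each load's contribution:
  point load 118.5 at a = 8.4: Pa²(3L − a)/(6EI) = 46824/EI
Tip deflection under a unit load at E: L³/(3EI) = 914.7/EI.
Compatibility at E: δ_0 − R_E·δ_{EE} = 0, so R_E = 46824/914.7 = 51.19 kN.
Moment equilibrium about D: M_D = Σ(load moments about D) − R_E·L = 995.4 − 51.19×14 = 278.7 kN·m.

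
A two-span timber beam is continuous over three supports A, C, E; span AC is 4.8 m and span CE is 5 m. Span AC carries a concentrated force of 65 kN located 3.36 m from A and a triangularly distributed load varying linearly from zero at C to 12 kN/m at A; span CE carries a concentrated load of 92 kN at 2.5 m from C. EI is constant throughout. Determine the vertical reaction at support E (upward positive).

R_E = 30.16 kN

Take M_C as the redundant. Released structure: two simple spans AC and CE with a hinge at C.
Rotations at C on the released spans (each span's end-slope, ×1/EI):
  span AC: point load 65 at a = 3.36: Pab(L + a)/(6LEI) = 89.11/EI
  span AC: triangular load, peak 12: 7w₀L³/(360EI) = 25.8/EI
  span CE: point load 92 at a = 2.5: Pab(L + b)/(6LEI) = 143.8/EI
  relative rotation θ_0 = (114.9 + 143.8)/EI = 258.7/EI
A unit hogging moment at C produces rotation L₁/(3EI) + L₂/(3EI) = 3.267/EI.
Slope continuity at C: θ_0 = M_C·3.267/EI, so M_C = 258.7/3.267 = 79.18 kN·m (hogging).
Span CE, ΣM about E: R_C^{CE}·5 = 230 + 79.18, so R_C^{CE} = 61.84 kN and R_E = 92 − 61.84 = 30.16 kN.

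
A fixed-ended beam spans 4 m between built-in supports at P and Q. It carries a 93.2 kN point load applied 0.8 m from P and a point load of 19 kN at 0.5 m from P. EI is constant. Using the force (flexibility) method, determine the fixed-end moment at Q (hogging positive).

M_Q = 12.97 kN·m

Take the two fixed-end moments M_P, M_Q as redundants; the released structure is the simple span PQ.
Simple-span end rotations at P and Q under the given loads:
  at P: point load 93.2 at a = 0.8: Pab(L + b)/(6LEI) = 71.58/EI
  at Q: point load 93.2 at a = 0.8: Pab(L + a)/(6LEI) = 47.72/EI
  at P: point load 19 at a = 0.5: Pab(L + b)/(6LEI) = 10.39/EI
  at Q: point load 19 at a = 0.5: Pab(L + a)/(6LEI) = 6.234/EI
  θ_P0 = 81.97/EI,  θ_Q0 = 53.95/EI
Flexibility coefficients: a unit moment at one end gives L/(3EI) there and L/(6EI) at the far end, so f₁₁ = f₂₂ = 1.333/EI and f₁₂ = f₂₁ = 0.6667/EI.
Compatibility — zero rotation at each built-in end:
  1.333 M_P + 0.6667 M_Q = 81.97
  0.6667 M_P + 1.333 M_Q = 53.95
Solving the pair gives M_P = 54.99 kN·m and M_Q = 12.97 kN·m (hogging).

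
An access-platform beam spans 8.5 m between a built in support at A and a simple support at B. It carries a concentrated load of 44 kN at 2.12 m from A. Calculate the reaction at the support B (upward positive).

R_B = 3.764 kN

Choose R_B as the redundant. The primary structure is the cantilever fixed at A.
Primary-structure tip deflection at B by superposition:
  point load 44 at a = 2.12: Pa²(3L − a)/(6EI) = 770.6/EI
Flexibility coefficient — unit upward force at B: δ_{BB} = L³/(3EI) = 204.7/EI.
Compatibility at B: δ_0 − R_B·δ_{BB} = 0, so R_B = 770.6/204.7 = 3.764 kN.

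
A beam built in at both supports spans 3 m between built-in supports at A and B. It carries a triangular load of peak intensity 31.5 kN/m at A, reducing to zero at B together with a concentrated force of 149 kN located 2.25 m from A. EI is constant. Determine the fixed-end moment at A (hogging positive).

Take the two fixed-end moments M_A, M_B as redundants; the released structure is the simple span AB.
On the primary (simply-supported) span, the end slopes from the loading are:
  at A: triangular load, peak 31.5: w₀L³/(45EI) = 18.9/EI
  at B: triangular load, peak 31.5: 7w₀L³/(360EI) = 16.54/EI
  at A: point load 149 at a = 2.25: Pab(L + b)/(6LEI) = 52.38/EI
  at B: point load 149 at a = 2.25: Pab(L + a)/(6LEI) = 73.34/EI
  θ_A0 = 71.28/EI,  θ_B0 = 89.87/EI
Flexibility coefficients: a unit moment at one end gives L/(3EI) there and L/(6EI) at the far end, so f₁₁ = f₂₂ = 1/EI and f₁₂ = f₂₁ = 0.5/EI.
Compatibility — zero rotation at each built-in end:
  1 M_A + 0.5 M_B = 71.28
  0.5 M_A + 1 M_B = 89.87
Solving the pair gives M_A = 35.13 kN·m and M_B = 72.31 kN·m (hogging).

M_A = 35.13 kN·m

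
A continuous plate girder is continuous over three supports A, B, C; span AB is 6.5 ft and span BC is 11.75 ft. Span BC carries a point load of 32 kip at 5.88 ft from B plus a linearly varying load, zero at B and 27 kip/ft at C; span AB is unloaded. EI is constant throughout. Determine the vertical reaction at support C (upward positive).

Release continuity at B by inserting a hinge; the redundant is the internal moment M_B. The primary structure is two simply-supported spans AB and BC.
Rotations at B on the released spans (each span's end-slope, ×1/EI):
  span BC: point load 32 at a = 5.88: Pab(L + b)/(6LEI) = 276/EI
  span BC: triangular load, peak 27: 7w₀L³/(360EI) = 851.7/EI
  relative rotation θ_0 = (0 + 1128)/EI = 1128/EI
A unit hogging moment at B produces rotation L₁/(3EI) + L₂/(3EI) = 6.083/EI.
Compatibility: M_B·(L₁+L₂)/(3EI) = θ_0, giving M_B = 185.4 kip·ft (hogging).
Span BC, ΣM about C: R_B^{BC}·11.75 = 809.1 + 185.4, so R_B^{BC} = 84.64 kip and R_C = 190.6 − 84.64 = 106 kip.

R_C = 106 kip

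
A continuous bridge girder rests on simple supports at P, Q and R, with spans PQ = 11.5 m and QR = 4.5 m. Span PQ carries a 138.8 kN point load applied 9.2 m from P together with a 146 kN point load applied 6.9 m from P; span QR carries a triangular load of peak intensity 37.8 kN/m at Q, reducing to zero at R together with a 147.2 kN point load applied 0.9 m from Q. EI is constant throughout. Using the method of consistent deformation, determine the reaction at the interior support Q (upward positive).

R_Q = 508.5 kN

Insert a hinge at Q; M_Q is the redundant, and each span becomes simply supported.
Discontinuity in slope at Q on the released structure — sum the simple-span end rotations:
  span PQ: point load 138.8 at a = 9.2: Pab(L + a)/(6LEI) = 881.1/EI
  span PQ: point load 146 at a = 6.9: Pab(L + a)/(6LEI) = 1236/EI
  span QR: triangular load, peak 37.8: w₀L³/(45EI) = 76.55/EI
  span QR: point load 147.2 at a = 0.9: Pab(L + b)/(6LEI) = 143.1/EI
  relative rotation θ_0 = (2117 + 219.6)/EI = 2336/EI
A unit hogging moment at Q produces rotation L₁/(3EI) + L₂/(3EI) = 5.333/EI.
Slope continuity at Q: θ_0 = M_Q·5.333/EI, so M_Q = 2336/5.333 = 438.1 kN·m (hogging).
Span PQ, ΣM about P with M_Q applied at Q: R_Q^{PQ}·11.5 = 2284 + 438.1, so R_Q^{PQ} = 236.7 kN and R_P = 284.8 − 236.7 = 48.07 kN.
Span QR, ΣM about R: R_Q^{QR}·4.5 = 785.1 + 438.1, so R_Q^{QR} = 271.8 kN and R_R = 232.2 − 271.8 = -39.56 kN.
R_Q = 236.7 + 271.8 = 508.5 kN.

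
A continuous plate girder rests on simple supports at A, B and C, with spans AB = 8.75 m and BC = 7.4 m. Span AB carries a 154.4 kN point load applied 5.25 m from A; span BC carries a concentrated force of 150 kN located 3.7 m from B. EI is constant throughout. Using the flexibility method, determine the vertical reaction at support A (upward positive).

Release continuity at B by inserting a hinge; the redundant is the internal moment M_B. The primary structure is two simply-supported spans AB and BC.
Rotations at B on the released spans (each span's end-slope, ×1/EI):
  span AB: point load 154.4 at a = 5.25: Pab(L + a)/(6LEI) = 756.6/EI
  span BC: point load 150 at a = 3.7: Pab(L + b)/(6LEI) = 513.4/EI
  relative rotation θ_0 = (756.6 + 513.4)/EI = 1270/EI
A unit hogging moment at B produces rotation L₁/(3EI) + L₂/(3EI) = 5.383/EI.
Slope continuity at B: θ_0 = M_B·5.383/EI, so M_B = 1270/5.383 = 235.9 kN·m (hogging).
Span AB, ΣM about A with M_B applied at B: R_B^{AB}·8.75 = 810.6 + 235.9, so R_B^{AB} = 119.6 kN and R_A = 154.4 − 119.6 = 34.8 kN.

R_A = 34.8 kN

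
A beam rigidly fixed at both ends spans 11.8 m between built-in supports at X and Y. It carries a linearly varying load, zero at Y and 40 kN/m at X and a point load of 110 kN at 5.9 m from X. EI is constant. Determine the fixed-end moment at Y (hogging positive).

M_Y = 347.9 kN·m

Release both end moments; the primary structure is a simply-supported span XY with redundants M_X and M_Y.
End rotations of the released simple span under the applied load (×1/EI):
  at X: triangular load, peak 40: w₀L³/(45EI) = 1460/EI
  at Y: triangular load, peak 40: 7w₀L³/(360EI) = 1278/EI
  at X: point load 110 at a = 5.9: Pab(L + b)/(6LEI) = 957.3/EI
  at Y: point load 110 at a = 5.9: Pab(L + a)/(6LEI) = 957.3/EI
  θ_X0 = 2418/EI,  θ_Y0 = 2235/EI
Flexibility coefficients: a unit moment at one end gives L/(3EI) there and L/(6EI) at the far end, so f₁₁ = f₂₂ = 3.933/EI and f₁₂ = f₂₁ = 1.967/EI.
Compatibility — zero rotation at each built-in end:
  3.933 M_X + 1.967 M_Y = 2418
  1.967 M_X + 3.933 M_Y = 2235
Solving the pair gives M_X = 440.7 kN·m and M_Y = 347.9 kN·m (hogging).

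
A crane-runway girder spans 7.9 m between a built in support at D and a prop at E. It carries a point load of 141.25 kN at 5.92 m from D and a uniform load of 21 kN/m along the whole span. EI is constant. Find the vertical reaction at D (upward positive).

R_D = 155.7 kN

Remove the prop at E; the released (primary) structure is a cantilever built in at D.
Downward deflection at the released point E due to the loads:
  point load 141.25 at a = 5.92: Pa²(3L − a)/(6EI) = 14669/EI
  UDL 21: wL⁴/(8EI) = 10224/EI
  δ_0 = 24894/EI
Flexibility coefficient — unit upward force at E: δ_{EE} = L³/(3EI) = 164.3/EI.
Compatibility at E: δ_0 − R_E·δ_{EE} = 0, so R_E = 24894/164.3 = 151.5 kN.
Vertical equilibrium: R_D = ΣP − R_E = 307.1 − 151.5 = 155.7 kN.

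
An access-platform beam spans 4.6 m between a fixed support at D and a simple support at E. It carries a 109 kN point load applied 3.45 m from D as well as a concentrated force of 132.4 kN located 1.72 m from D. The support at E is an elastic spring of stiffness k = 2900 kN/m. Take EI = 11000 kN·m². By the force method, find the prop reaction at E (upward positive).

R_E = 83.52 kN

Remove the prop at E; the released (primary) structure is a cantilever built in at D.
Free-end deflection of the primary structure under the applied loading (downward +):
  point load 109 at a = 3.45: Pa²(3L − a)/(6EI) = 2238/EI
  point load 132.4 at a = 1.72: Pa²(3L − a)/(6EI) = 788.6/EI
  δ_0 = 3027/EI
Tip deflection under a unit load at E: L³/(3EI) = 32.45/EI.
With EI = 11000 kN·m²: δ_0 = 0.27514 m and δ_{EE} = 0.00295 m/kN.
Compatibility — the spring shortens by R_E/k under the reaction it provides: δ_0 − R_E·δ_{EE} = R_E/k. With 1/k = 0.000345 m/kN, R_E = δ_0 / (δ_{EE} + 1/k) = 0.27514 / (0.00295 + 0.000345) = 83.52 kN.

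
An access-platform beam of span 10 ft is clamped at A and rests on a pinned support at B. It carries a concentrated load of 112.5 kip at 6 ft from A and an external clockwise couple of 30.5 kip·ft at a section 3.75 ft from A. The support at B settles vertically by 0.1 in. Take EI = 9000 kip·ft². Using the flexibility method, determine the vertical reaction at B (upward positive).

Release the roller at B. Primary structure: cantilever fixed at A.
Primary-structure tip deflection at B by superposition:
  point load 112.5 at a = 6: Pa²(3L − a)/(6EI) = 16200/EI
  clockwise couple 30.5 at a = 3.75: M₀a(2L − a)/(2EI) = 929.3/EI
  δ_0 = 17129/EI
Flexibility coefficient — unit upward force at B: δ_{BB} = L³/(3EI) = 333.3/EI.
With EI = 9000 kip·ft²: δ_0 = 1.9033 ft and δ_{BB} = 0.037037 ft/kip.
Compatibility — the beam at B must follow the support down by 0.008333 ft: δ_0 − R_B·δ_{BB} = 0.008333, so R_B = (1.9033 − 0.008333)/0.037037 = 51.16 kip.

R_B = 51.16 kip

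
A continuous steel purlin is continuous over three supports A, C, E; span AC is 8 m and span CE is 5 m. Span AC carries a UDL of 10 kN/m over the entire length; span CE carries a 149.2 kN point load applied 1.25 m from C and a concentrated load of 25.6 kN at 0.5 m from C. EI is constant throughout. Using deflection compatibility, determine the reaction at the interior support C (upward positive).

R_C = 207.6 kN

Insert a hinge at C; M_C is the redundant, and each span becomes simply supported.
End slopes at the hinge C, treating each span as simply supported:
  span AC: UDL 10: wL³/(24EI) = 213.3/EI
  span CE: point load 149.2 at a = 1.25: Pab(L + b)/(6LEI) = 204/EI
  span CE: point load 25.6 at a = 0.5: Pab(L + b)/(6LEI) = 18.24/EI
  relative rotation θ_0 = (213.3 + 222.2)/EI = 435.6/EI
A unit hogging moment at C produces rotation L₁/(3EI) + L₂/(3EI) = 4.333/EI.
Slope continuity at C: θ_0 = M_C·4.333/EI, so M_C = 435.6/4.333 = 100.5 kN·m (hogging).
Span AC, ΣM about A with M_C applied at C: R_C^{AC}·8 = 320 + 100.5, so R_C^{AC} = 52.56 kN and R_A = 80 − 52.56 = 27.44 kN.
Span CE, ΣM about E: R_C^{CE}·5 = 674.7 + 100.5, so R_C^{CE} = 155 kN and R_E = 174.8 − 155 = 19.76 kN.
R_C = 52.56 + 155 = 207.6 kN.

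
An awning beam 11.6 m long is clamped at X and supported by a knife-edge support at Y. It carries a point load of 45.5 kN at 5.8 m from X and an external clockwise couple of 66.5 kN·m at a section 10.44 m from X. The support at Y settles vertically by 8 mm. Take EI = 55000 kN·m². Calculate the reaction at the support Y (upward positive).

Release the roller at Y. Primary structure: cantilever fixed at X.
Primary-structure tip deflection at Y by superposition:
  point load 45.5 at a = 5.8: Pa²(3L − a)/(6EI) = 7398/EI
  clockwise couple 66.5 at a = 10.44: M₀a(2L − a)/(2EI) = 4429/EI
  δ_0 = 11827/EI
Tip deflection under a unit load at Y: L³/(3EI) = 520.3/EI.
With EI = 55000 kN·m²: δ_0 = 0.21504 m and δ_{YY} = 0.00946 m/kN.
Compatibility — the beam at Y must follow the support down by 0.008 m: δ_0 − R_Y·δ_{YY} = 0.008, so R_Y = (0.21504 − 0.008)/0.00946 = 21.89 kN.

R_Y = 21.89 kN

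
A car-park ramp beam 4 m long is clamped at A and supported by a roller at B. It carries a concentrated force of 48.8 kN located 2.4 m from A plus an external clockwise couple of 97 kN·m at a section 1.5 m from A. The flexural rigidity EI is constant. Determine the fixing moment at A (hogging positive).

Remove the prop at B; the released (primary) structure is a cantilever built in at A.
Primary-structure tip deflection at B by superposition:
  point load 48.8 at a = 2.4: Pa²(3L − a)/(6EI) = 449.7/EI
  clockwise couple 97 at a = 1.5: M₀a(2L − a)/(2EI) = 472.9/EI
  δ_0 = 922.6/EI
Tip deflection under a unit load at B: L³/(3EI) = 21.33/EI.
The prop prevents deflection at B: R_B = δ_0/δ_{BB} = 922.6/21.33 = 43.25 kN.
Moment equilibrium about A: M_A = Σ(load moments about A) − R_B·L = 214.1 − 43.25×4 = 41.13 kN·m.

M_A = 41.13 kN·m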